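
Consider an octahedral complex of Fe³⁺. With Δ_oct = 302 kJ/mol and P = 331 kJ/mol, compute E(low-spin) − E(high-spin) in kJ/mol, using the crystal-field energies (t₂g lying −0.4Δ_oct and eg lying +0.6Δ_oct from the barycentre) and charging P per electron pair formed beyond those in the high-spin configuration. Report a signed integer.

Fe is in group 8, so Fe³⁺ is d⁵ (8 − 3 = 5).
In the high-spin limit (t₂g³ eg²) the orbital term is 0.0Δ_oct = 0 kJ/mol, with no excess pairing.
Low-spin: t₂g⁵ eg⁰, orbital CFSE = -2.0Δ_oct = -604 kJ/mol; plus 2 excess pairs × P = +662 kJ/mol; total 58 kJ/mol.
E(LS) − E(HS) = 58 − (0) = 58 kJ/mol.

58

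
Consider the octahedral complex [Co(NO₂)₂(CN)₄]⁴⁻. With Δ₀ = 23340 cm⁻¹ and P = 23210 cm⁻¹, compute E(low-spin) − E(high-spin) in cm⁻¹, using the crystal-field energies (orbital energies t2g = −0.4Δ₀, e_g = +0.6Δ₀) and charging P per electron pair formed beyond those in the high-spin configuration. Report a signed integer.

-130

Ligand charges: 2×(-1) from NO₂⁻ and 4×(-1) from CN⁻ sum to -6; with overall charge -4, Co is +2.
Co²⁺: group 9, so d-count = 9 − 2 = 7.
High-spin d⁷ fills as t2g^5 e_g^2 with CFSE 5(−0.4) + 2(+0.6) = -0.8Δ₀ = -18672 cm⁻¹.
Low-spin t2g^6 e_g^1 gives -1.8Δ₀ = -42012 cm⁻¹, but forming 1 extra pair costs 1P = 23210 cm⁻¹, so E(LS) = -42012 + 23210 = -18802 cm⁻¹.
Thus E(LS) − E(HS) = -130 cm⁻¹.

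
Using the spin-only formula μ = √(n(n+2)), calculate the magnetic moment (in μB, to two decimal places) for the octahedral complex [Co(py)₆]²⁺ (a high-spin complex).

3.87 μB

py is neutral, so the +2 overall charge sits on Co: oxidation state +2.
Co²⁺: group 9, so d-count = 9 − 2 = 7.
Configuration: t₂g⁵ eg² → 3 unpaired electrons.
μ(spin-only) = √[3(3+2)] = √15 ≈ 3.87 μB.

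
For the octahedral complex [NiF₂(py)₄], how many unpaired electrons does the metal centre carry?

Ligand charges: 2×(-1) from F⁻ and 4×(+0) from py sum to -2; with overall charge +0, Ni is +2.
Ni²⁺: group 10, so d-count = 10 − 2 = 8.
Configuration: t2g^6 e_g^2, giving 2 unpaired electrons.

2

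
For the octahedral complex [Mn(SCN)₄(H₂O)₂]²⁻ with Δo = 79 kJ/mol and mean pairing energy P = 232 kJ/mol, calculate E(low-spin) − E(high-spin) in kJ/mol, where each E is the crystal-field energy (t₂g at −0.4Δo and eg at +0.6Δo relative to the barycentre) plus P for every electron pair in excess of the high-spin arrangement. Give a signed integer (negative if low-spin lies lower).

306

Ligand charges: 4×(-1) from SCN⁻ and 2×(+0) from H₂O sum to -4; with overall charge -2, Mn is +2.
Mn sits in group 7; removing 2 electrons leaves Mn²⁺ with 7 − 2 = 5 d electrons.
High-spin: t₂g³ eg², CFSE = 0.0Δo = 0 kJ/mol.
Low-spin: t₂g⁵ eg⁰, orbital CFSE = -2.0Δo = -158 kJ/mol; plus 2 excess pairs × P = +464 kJ/mol; total 306 kJ/mol.
The difference is 306 − (0) = 306 kJ/mol, so high-spin lies lower.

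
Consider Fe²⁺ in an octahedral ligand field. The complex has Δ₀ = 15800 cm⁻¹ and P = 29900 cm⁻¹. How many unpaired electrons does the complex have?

4

Fe is in group 8, so Fe²⁺ is d⁶ (8 − 2 = 6).
Δ₀ < P, so pairing is avoided: the ground state is high-spin.
Configuration: t₂g⁴ eg².
Unpaired electrons: 4.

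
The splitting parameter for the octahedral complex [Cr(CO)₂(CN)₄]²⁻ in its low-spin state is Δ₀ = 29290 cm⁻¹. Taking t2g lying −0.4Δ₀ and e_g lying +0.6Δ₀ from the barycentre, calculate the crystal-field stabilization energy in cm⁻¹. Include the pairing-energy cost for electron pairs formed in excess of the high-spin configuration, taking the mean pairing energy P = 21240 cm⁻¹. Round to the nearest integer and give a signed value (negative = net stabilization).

Ligand charges: 2×(+0) from CO and 4×(-1) from CN⁻ sum to -4; with overall charge -2, Cr is +2.
Cr sits in group 6; removing 2 electrons leaves Cr²⁺ with 6 − 2 = 4 d electrons.
The d⁴ electrons fill as t2g^4 e_g^0.
CFSE(orbital) = 4×(-0.4Δ₀) + 0×(0.6Δ₀) = -1.6Δ₀; with Δ₀ = 29290 cm⁻¹ that is -46864 cm⁻¹.
Pairing penalty: 1 pair vs 0 in the high-spin reference → 1 extra × P = 21240 cm⁻¹.
Overall CFSE = -46864 + 21240 = -25624 cm⁻¹.

-25624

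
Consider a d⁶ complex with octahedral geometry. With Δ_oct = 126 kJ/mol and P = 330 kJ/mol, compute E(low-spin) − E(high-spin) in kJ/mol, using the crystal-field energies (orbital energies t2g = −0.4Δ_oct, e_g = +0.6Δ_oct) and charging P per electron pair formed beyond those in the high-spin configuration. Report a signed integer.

408

High-spin: t2g^4 e_g^2, CFSE = -0.4Δ_oct = -50 kJ/mol.
Low-spin t2g^6 e_g^0 gives -2.4Δ_oct = -302 kJ/mol, but forming 2 extra pairs costs 2P = 660 kJ/mol, so E(LS) = -302 + 660 = 358 kJ/mol.
Thus E(LS) − E(HS) = 408 kJ/mol.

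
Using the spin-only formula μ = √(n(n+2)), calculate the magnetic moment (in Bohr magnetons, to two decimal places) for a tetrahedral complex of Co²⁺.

3.87 Bohr magnetons

Co is in group 9, so Co²⁺ is d⁷ (9 − 2 = 7).
With tetrahedral geometry the complex is necessarily high-spin.
Configuration: e⁴ t₂³ → 3 unpaired electrons.
μ(spin-only) = √[3(3+2)] = √15 ≈ 3.87 Bohr magnetons.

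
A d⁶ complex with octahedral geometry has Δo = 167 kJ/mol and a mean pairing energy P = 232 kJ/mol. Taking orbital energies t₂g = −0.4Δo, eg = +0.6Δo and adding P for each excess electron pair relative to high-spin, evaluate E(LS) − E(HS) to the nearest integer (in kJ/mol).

High-spin: t₂g⁴ eg², CFSE = -0.4Δo = -67 kJ/mol.
Low-spin t₂g⁶ eg⁰ gives -2.4Δo = -401 kJ/mol, but forming 2 extra pairs costs 2P = 464 kJ/mol, so E(LS) = -401 + 464 = 63 kJ/mol.
The difference is 63 − (-67) = 130 kJ/mol, so high-spin lies lower.

130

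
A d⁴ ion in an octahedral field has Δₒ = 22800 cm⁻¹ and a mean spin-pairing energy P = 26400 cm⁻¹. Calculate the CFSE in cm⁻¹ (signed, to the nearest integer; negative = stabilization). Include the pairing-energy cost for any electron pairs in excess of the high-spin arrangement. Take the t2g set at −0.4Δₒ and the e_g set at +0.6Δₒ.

-13680

Δₒ < P, so pairing is avoided: the ground state is high-spin.
Filling d⁴ accordingly: t2g^3 e_g^1.
Orbital CFSE = -0.6Δₒ = -0.6 × 22800 = -13680 cm⁻¹.
High-spin has no excess pairs, so no pairing correction applies.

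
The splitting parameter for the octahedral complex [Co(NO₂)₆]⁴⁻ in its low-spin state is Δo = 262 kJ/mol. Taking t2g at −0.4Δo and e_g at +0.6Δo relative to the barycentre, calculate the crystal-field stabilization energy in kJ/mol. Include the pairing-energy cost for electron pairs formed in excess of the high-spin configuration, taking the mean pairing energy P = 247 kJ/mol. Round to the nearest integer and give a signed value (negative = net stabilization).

Each NO₂⁻ contributes -1; 6 × (-1) = -6. With overall charge -4, Co is in the +2 oxidation state.
Co is in group 9, so Co²⁺ is d⁷ (9 − 2 = 7).
Configuration: t2g^6 e_g^1.
Orbital CFSE = 6(-0.4) + 1(0.6) = -1.8Δo = -1.8 × 262 = -472 kJ/mol.
High-spin d⁷ would be t2g^5 e_g^2 with 2 pairs; low-spin has 3, so 1 excess pair costs +1P = +247 kJ/mol.
Combining: -472 + 247 = -225 kJ/mol.

-225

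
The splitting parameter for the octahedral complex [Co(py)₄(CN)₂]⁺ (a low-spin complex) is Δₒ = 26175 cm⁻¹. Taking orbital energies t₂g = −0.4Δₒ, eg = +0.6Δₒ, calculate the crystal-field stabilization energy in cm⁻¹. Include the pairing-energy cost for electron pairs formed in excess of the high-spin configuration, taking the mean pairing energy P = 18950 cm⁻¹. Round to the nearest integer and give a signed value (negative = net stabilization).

-24920

Ligand charges: 4×(+0) from py and 2×(-1) from CN⁻ sum to -2; with overall charge +1, Co is +3.
Co is in group 9, so Co³⁺ is d⁶ (9 − 3 = 6).
Electron filling gives t₂g⁶ eg⁰.
CFSE(orbital) = 6×(-0.4Δₒ) + 0×(0.6Δₒ) = -2.4Δₒ; with Δₒ = 26175 cm⁻¹ that is -62820 cm⁻¹.
High-spin d⁶ would be t₂g⁴ eg² with 1 pair; low-spin has 3, so 2 excess pairs cost +2P = +37900 cm⁻¹.
Net CFSE = -62820 + 37900 = -24920 cm⁻¹.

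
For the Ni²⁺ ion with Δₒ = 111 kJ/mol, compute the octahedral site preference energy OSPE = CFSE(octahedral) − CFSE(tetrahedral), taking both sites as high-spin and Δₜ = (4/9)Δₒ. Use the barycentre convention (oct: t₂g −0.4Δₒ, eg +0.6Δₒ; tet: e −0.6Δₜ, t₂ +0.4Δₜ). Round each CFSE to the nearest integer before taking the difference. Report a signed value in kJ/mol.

-94

Ni sits in group 10; removing 2 electrons leaves Ni²⁺ with 10 − 2 = 8 d electrons.
Octahedral high-spin t2g^6 e_g^2: CFSE = -1.2 × 111 = -133 kJ/mol.
Tetrahedral: e^4 t2^4, CFSE = 4(−0.6) + 4(+0.4) = -0.8Δₜ = -0.8 × (4/9) × 111 = -39 kJ/mol.
OSPE = -133 − (-39) = -94 kJ/mol.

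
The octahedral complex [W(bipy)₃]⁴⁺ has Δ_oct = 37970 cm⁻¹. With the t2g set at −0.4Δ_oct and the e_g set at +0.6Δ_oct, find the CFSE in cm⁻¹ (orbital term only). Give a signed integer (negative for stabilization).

bipy is neutral, so the +4 overall charge sits on W: oxidation state +4.
Group 6 minus oxidation state +4 gives a d² configuration for W⁴⁺.
For octahedral d² the high- and low-spin configurations coincide.
Electron filling gives t2g^2 e_g^0.
Orbital CFSE = 2(-0.4) + 0(0.6) = -0.8Δ_oct = -0.8 × 37970 = -30376 cm⁻¹.

-30376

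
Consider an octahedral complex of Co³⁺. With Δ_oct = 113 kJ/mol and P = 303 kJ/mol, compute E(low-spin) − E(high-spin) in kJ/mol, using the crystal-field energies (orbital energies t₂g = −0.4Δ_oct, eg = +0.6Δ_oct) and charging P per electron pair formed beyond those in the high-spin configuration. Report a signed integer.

380

Co sits in group 9; removing 3 electrons leaves Co³⁺ with 9 − 3 = 6 d electrons.
In the high-spin limit (t₂g⁴ eg²) the orbital term is -0.4Δ_oct = -45 kJ/mol, with no excess pairing.
For low-spin the configuration is t₂g⁶ eg⁰: orbital energy -2.4 × 113 = -271 kJ/mol, and 2 additional pairs relative to high-spin add 606 kJ/mol, giving 335 kJ/mol.
The difference is 335 − (-45) = 380 kJ/mol, so high-spin lies lower.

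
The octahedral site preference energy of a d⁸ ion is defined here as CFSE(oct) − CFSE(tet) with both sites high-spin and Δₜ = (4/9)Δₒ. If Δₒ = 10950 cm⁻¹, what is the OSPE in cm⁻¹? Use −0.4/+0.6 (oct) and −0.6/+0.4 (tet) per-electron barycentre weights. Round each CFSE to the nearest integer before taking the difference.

In an octahedral site d⁸ (HS) is t₂g⁶ eg², giving CFSE(oct) = -1.2Δₒ = -13140 cm⁻¹.
Tetrahedral: e⁴ t₂⁴, CFSE = 4(−0.6) + 4(+0.4) = -0.8Δₜ = -0.8 × (4/9) × 10950 = -3893 cm⁻¹.
Subtracting, OSPE = -13140 − (-3893) = -9247 cm⁻¹.

-9247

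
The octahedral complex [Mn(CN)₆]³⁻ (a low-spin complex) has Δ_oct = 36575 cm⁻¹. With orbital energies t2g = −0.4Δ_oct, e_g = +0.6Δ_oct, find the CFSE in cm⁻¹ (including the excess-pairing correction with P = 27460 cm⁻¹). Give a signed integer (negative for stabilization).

Each CN⁻ contributes -1; 6 × (-1) = -6. With overall charge -3, Mn is in the +3 oxidation state.
Group 7 minus oxidation state +3 gives a d⁴ configuration for Mn³⁺.
Electron filling gives t2g^4 e_g^0.
Orbital CFSE = 4(-0.4) + 0(0.6) = -1.6Δ_oct = -1.6 × 36575 = -58520 cm⁻¹.
Pairing penalty: 1 pair vs 0 in the high-spin reference → 1 extra × P = 27460 cm⁻¹.
Net CFSE = -58520 + 27460 = -31060 cm⁻¹.

-31060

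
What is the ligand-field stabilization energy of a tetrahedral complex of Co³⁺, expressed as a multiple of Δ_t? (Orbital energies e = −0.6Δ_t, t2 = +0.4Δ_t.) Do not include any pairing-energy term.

Co is in group 9, so Co³⁺ is d⁶ (9 − 3 = 6).
Tetrahedral splitting is small, so the complex is high-spin.
Configuration: e^3 t2^3.
CFSE = 3(-0.6Δ_t) + 3(0.4Δ_t) = -1.8Δ_t + 1.2Δ_t = -0.6Δ_t.

-0.6 Δ_t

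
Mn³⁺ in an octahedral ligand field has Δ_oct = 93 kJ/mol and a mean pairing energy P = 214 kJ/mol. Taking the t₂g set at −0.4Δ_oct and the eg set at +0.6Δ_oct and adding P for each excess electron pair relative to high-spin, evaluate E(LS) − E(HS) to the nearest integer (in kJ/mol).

Mn sits in group 7; removing 3 electrons leaves Mn³⁺ with 7 − 3 = 4 d electrons.
High-spin d⁴ fills as t₂g³ eg¹ with CFSE 3(−0.4) + 1(+0.6) = -0.6Δ_oct = -56 kJ/mol.
Low-spin t₂g⁴ eg⁰ gives -1.6Δ_oct = -149 kJ/mol, but forming 1 extra pair costs 1P = 214 kJ/mol, so E(LS) = -149 + 214 = 65 kJ/mol.
E(LS) − E(HS) = 65 − (-56) = 121 kJ/mol.

121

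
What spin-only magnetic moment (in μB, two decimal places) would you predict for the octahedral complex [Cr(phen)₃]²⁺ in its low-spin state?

phen is neutral, so the +2 overall charge sits on Cr: oxidation state +2.
Group 6 minus oxidation state +2 gives a d⁴ configuration for Cr²⁺.
Configuration: t2g^4 e_g^0 → 2 unpaired electrons.
μ(spin-only) = √[2(2+2)] = √8 ≈ 2.83 μB.

2.83 μB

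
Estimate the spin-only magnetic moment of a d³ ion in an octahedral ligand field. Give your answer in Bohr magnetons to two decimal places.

For octahedral d³ the high- and low-spin configurations coincide.
Configuration: t2g^3 e_g^0 → 3 unpaired electrons.
μ(spin-only) = √[3(3+2)] = √15 ≈ 3.87 Bohr magnetons.

3.87 Bohr magnetons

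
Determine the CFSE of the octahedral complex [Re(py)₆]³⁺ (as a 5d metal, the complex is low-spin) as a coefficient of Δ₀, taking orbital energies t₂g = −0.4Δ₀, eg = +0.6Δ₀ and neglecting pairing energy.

py is neutral, so the +3 overall charge sits on Re: oxidation state +3.
Group 7 minus oxidation state +3 gives a d⁴ configuration for Re³⁺.
Configuration: t₂g⁴ eg⁰.
CFSE = 4(-0.4Δ₀) + 0(0.6Δ₀) = -1.6Δ₀ + 0.0Δ₀ = -1.6Δ₀.

-1.6 Δ₀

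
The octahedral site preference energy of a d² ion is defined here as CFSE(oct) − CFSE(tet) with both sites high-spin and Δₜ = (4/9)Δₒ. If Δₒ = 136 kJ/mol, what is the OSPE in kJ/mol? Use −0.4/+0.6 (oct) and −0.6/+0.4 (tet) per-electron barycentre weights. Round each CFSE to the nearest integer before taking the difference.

In an octahedral site d² (HS) is t2g^2 e_g^0, giving CFSE(oct) = -0.8Δₒ = -109 kJ/mol.
Tetrahedral e^2 t2^0 gives -1.2Δₜ = -1.2 × (4/9) × 136 = -73 kJ/mol.
Subtracting, OSPE = -109 − (-73) = -36 kJ/mol.

-36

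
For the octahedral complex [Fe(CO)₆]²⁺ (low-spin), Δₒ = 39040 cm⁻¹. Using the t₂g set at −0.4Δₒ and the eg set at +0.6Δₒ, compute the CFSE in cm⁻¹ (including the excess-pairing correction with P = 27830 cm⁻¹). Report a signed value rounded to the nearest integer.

-38036

CO is neutral, so the +2 overall charge sits on Fe: oxidation state +2.
Group 8 minus oxidation state +2 gives a d⁶ configuration for Fe²⁺.
Electron filling gives t₂g⁶ eg⁰.
The orbital stabilization is -2.4Δₒ = -2.4 × 39040 = -93696 cm⁻¹.
High-spin d⁶ would be t₂g⁴ eg² with 1 pair; low-spin has 3, so 2 excess pairs cost +2P = +55660 cm⁻¹.
Overall CFSE = -93696 + 55660 = -38036 cm⁻¹.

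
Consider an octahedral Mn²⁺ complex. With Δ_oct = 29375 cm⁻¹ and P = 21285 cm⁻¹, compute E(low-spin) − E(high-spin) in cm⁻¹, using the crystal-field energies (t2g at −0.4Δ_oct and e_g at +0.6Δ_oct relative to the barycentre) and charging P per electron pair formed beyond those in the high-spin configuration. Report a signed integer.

Group 7 minus oxidation state +2 gives a d⁵ configuration for Mn²⁺.
In the high-spin limit (t2g^3 e_g^2) the orbital term is 0.0Δ_oct = 0 cm⁻¹, with no excess pairing.
Low-spin: t2g^5 e_g^0, orbital CFSE = -2.0Δ_oct = -58750 cm⁻¹; plus 2 excess pairs × P = +42570 cm⁻¹; total -16180 cm⁻¹.
Thus E(LS) − E(HS) = -16180 cm⁻¹.

-16180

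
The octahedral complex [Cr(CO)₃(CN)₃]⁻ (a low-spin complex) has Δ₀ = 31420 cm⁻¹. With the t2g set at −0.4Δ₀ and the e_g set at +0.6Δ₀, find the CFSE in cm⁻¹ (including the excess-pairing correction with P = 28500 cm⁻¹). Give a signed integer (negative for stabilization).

-21772

Ligand charges: 3×(+0) from CO and 3×(-1) from CN⁻ sum to -3; with overall charge -1, Cr is +2.
Cr is in group 6, so Cr²⁺ is d⁴ (6 − 2 = 4).
Electron filling gives t2g^4 e_g^0.
CFSE(orbital) = 4×(-0.4Δ₀) + 0×(0.6Δ₀) = -1.6Δ₀; with Δ₀ = 31420 cm⁻¹ that is -50272 cm⁻¹.
High-spin d⁴ would be t2g^3 e_g^1 with 0 pairs; low-spin has 1, so 1 excess pair costs +1P = +28500 cm⁻¹.
Overall CFSE = -50272 + 28500 = -21772 cm⁻¹.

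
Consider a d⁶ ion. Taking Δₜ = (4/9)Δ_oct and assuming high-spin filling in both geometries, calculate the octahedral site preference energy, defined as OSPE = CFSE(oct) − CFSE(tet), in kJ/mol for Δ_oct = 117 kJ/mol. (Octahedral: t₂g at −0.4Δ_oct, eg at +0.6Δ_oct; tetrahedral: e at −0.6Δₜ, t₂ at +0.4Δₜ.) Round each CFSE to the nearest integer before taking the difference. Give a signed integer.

-16

In an octahedral site d⁶ (HS) is t2g^4 e_g^2, giving CFSE(oct) = -0.4Δ_oct = -47 kJ/mol.
In a tetrahedral site the filling is e^3 t2^3: CFSE(tet) = -0.6Δₜ = -0.6 × (4/9)(117) = -31 kJ/mol.
Subtracting, OSPE = -47 − (-31) = -16 kJ/mol.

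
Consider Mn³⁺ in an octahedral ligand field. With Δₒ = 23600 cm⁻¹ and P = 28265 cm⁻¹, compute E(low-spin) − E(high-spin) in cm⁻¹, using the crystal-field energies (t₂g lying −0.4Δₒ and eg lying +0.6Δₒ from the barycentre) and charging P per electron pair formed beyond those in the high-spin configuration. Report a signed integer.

Mn sits in group 7; removing 3 electrons leaves Mn³⁺ with 7 − 3 = 4 d electrons.
High-spin: t₂g³ eg¹, CFSE = -0.6Δₒ = -14160 cm⁻¹.
Low-spin: t₂g⁴ eg⁰, orbital CFSE = -1.6Δₒ = -37760 cm⁻¹; plus 1 excess pair × P = +28265 cm⁻¹; total -9495 cm⁻¹.
E(LS) − E(HS) = -9495 − (-14160) = 4665 cm⁻¹.

4665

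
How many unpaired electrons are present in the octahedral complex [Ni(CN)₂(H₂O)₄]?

2

Ligand charges: 2×(-1) from CN⁻ and 4×(+0) from H₂O sum to -2; with overall charge +0, Ni is +2.
Group 10 minus oxidation state +2 gives a d⁸ configuration for Ni²⁺.
Configuration: t₂g⁶ eg², giving 2 unpaired electrons.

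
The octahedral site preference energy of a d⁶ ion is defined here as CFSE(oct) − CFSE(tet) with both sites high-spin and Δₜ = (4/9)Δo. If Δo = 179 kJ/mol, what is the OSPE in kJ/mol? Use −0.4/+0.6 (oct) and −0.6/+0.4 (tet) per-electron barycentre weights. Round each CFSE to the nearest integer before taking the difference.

-24

Octahedral high-spin t₂g⁴ eg²: CFSE = -0.4 × 179 = -72 kJ/mol.
Tetrahedral e³ t₂³ gives -0.6Δₜ = -0.6 × (4/9) × 179 = -48 kJ/mol.
OSPE = CFSE(oct) − CFSE(tet) = -72 − (-48) = -24 kJ/mol.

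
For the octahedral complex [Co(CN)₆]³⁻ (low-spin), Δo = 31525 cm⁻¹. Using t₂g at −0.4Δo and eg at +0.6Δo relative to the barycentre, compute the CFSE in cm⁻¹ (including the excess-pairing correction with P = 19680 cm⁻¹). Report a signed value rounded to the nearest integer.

-36300

Each CN⁻ contributes -1; 6 × (-1) = -6. With overall charge -3, Co is in the +3 oxidation state.
Co³⁺: group 9, so d-count = 9 − 3 = 6.
Electron filling gives t₂g⁶ eg⁰.
Orbital CFSE = 6(-0.4) + 0(0.6) = -2.4Δo = -2.4 × 31525 = -75660 cm⁻¹.
Pairing penalty: 3 pairs vs 1 in the high-spin reference → 2 extra × P = 39360 cm⁻¹.
Combining: -75660 + 39360 = -36300 cm⁻¹.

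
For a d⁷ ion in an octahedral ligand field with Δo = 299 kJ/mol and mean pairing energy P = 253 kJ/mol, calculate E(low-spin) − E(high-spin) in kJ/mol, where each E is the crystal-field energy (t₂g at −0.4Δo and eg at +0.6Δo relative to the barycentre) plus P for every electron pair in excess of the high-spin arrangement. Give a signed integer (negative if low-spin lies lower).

-46

High-spin: t₂g⁵ eg², CFSE = -0.8Δo = -239 kJ/mol.
Low-spin t₂g⁶ eg¹ gives -1.8Δo = -538 kJ/mol, but forming 1 extra pair costs 1P = 253 kJ/mol, so E(LS) = -538 + 253 = -285 kJ/mol.
The difference is -285 − (-239) = -46 kJ/mol, so low-spin lies lower.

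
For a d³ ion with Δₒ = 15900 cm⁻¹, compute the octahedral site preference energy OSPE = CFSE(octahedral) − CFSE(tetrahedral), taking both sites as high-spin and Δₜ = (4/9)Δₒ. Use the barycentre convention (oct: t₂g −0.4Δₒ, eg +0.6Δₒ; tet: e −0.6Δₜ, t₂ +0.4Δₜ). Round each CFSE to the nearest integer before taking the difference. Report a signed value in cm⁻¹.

-13427

Octahedral high-spin t₂g³ eg⁰: CFSE = -1.2 × 15900 = -19080 cm⁻¹.
In a tetrahedral site the filling is e² t₂¹: CFSE(tet) = -0.8Δₜ = -0.8 × (4/9)(15900) = -5653 cm⁻¹.
OSPE = -19080 − (-5653) = -13427 cm⁻¹.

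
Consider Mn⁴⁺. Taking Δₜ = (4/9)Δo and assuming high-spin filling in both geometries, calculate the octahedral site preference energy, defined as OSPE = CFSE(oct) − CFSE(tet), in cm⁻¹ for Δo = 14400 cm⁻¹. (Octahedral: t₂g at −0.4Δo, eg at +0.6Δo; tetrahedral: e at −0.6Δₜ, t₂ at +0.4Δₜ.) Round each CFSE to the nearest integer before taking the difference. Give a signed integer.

-12160

Mn is in group 7, so Mn⁴⁺ is d³ (7 − 4 = 3).
Octahedral high-spin t₂g³ eg⁰: CFSE = -1.2 × 14400 = -17280 cm⁻¹.
Tetrahedral e² t₂¹ gives -0.8Δₜ = -0.8 × (4/9) × 14400 = -5120 cm⁻¹.
Subtracting, OSPE = -17280 − (-5120) = -12160 cm⁻¹.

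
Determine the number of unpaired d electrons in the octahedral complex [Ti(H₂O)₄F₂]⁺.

1

Ligand charges: 4×(+0) from H₂O and 2×(-1) from F⁻ sum to -2; with overall charge +1, Ti is +3.
Ti is in group 4, so Ti³⁺ is d¹ (4 − 3 = 1).
Configuration: t2g^1 e_g^0, giving 1 unpaired electron.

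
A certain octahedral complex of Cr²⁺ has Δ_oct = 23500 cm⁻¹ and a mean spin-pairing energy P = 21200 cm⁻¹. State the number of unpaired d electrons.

Cr²⁺: group 6, so d-count = 6 − 2 = 4.
Δ_oct > P, so pairing is preferred: the ground state is low-spin.
Configuration: t₂g⁴ eg⁰.
Unpaired electrons: 2.

2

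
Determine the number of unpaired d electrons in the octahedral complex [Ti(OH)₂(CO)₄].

Ligand charges: 2×(-1) from OH⁻ and 4×(+0) from CO sum to -2; with overall charge +0, Ti is +2.
Group 4 minus oxidation state +2 gives a d² configuration for Ti²⁺.
Configuration: t₂g² eg⁰, giving 2 unpaired electrons.

2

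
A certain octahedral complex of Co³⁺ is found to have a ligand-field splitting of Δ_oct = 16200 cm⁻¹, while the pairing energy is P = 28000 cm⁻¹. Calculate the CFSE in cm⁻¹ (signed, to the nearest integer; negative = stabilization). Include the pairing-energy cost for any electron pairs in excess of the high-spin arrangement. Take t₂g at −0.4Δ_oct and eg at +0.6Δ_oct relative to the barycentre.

-6480

Group 9 minus oxidation state +3 gives a d⁶ configuration for Co³⁺.
With Δ_oct < P the complex is high-spin.
That gives t₂g⁴ eg².
Orbital CFSE = -0.4Δ_oct = -0.4 × 16200 = -6480 cm⁻¹.
High-spin has no excess pairs, so no pairing correction applies.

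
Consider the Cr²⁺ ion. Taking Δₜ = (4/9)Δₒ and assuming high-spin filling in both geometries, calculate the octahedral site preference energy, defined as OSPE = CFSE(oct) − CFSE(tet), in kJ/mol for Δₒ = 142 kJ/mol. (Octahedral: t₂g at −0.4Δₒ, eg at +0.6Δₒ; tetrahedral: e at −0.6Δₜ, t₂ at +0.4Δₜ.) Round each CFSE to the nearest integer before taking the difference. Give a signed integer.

-60

Cr²⁺: group 6, so d-count = 6 − 2 = 4.
Octahedral high-spin t2g^3 e_g^1: CFSE = -0.6 × 142 = -85 kJ/mol.
Tetrahedral e^2 t2^2 gives -0.4Δₜ = -0.4 × (4/9) × 142 = -25 kJ/mol.
OSPE = -85 − (-25) = -60 kJ/mol.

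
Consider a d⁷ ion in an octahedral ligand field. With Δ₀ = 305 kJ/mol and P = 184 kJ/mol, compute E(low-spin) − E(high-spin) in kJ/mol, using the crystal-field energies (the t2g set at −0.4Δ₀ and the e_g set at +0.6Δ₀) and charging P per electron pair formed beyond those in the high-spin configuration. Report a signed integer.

High-spin d⁷ fills as t2g^5 e_g^2 with CFSE 5(−0.4) + 2(+0.6) = -0.8Δ₀ = -244 kJ/mol.
For low-spin the configuration is t2g^6 e_g^1: orbital energy -1.8 × 305 = -549 kJ/mol, and 1 additional pair relative to high-spin adds 184 kJ/mol, giving -365 kJ/mol.
Thus E(LS) − E(HS) = -121 kJ/mol.

-121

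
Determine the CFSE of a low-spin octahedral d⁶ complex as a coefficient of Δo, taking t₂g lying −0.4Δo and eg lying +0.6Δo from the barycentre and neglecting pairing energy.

-2.4 Δo

Configuration: t₂g⁶ eg⁰.
CFSE = 6(-0.4Δo) + 0(0.6Δo) = -2.4Δo + 0.0Δo = -2.4Δo.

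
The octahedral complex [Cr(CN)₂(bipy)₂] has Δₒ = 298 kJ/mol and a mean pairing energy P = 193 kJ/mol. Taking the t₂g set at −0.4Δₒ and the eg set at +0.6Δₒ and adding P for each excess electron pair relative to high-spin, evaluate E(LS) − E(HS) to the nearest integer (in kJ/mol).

-105

Ligand charges: 2×(-1) from CN⁻ and 2×(+0) from bipy sum to -2; with overall charge +0, Cr is +2.
Cr²⁺: group 6, so d-count = 6 − 2 = 4.
High-spin d⁴ fills as t₂g³ eg¹ with CFSE 3(−0.4) + 1(+0.6) = -0.6Δₒ = -179 kJ/mol.
Low-spin t₂g⁴ eg⁰ gives -1.6Δₒ = -477 kJ/mol, but forming 1 extra pair costs 1P = 193 kJ/mol, so E(LS) = -477 + 193 = -284 kJ/mol.
The difference is -284 − (-179) = -105 kJ/mol, so low-spin lies lower.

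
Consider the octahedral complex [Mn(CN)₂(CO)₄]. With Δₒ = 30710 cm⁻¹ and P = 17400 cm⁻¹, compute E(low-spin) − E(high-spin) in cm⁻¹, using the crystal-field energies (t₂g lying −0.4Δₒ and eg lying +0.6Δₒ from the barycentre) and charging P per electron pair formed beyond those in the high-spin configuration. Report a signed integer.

-26620

Ligand charges: 2×(-1) from CN⁻ and 4×(+0) from CO sum to -2; with overall charge +0, Mn is +2.
Group 7 minus oxidation state +2 gives a d⁵ configuration for Mn²⁺.
High-spin: t₂g³ eg², CFSE = 0.0Δₒ = 0 cm⁻¹.
Low-spin t₂g⁵ eg⁰ gives -2.0Δₒ = -61420 cm⁻¹, but forming 2 extra pairs costs 2P = 34800 cm⁻¹, so E(LS) = -61420 + 34800 = -26620 cm⁻¹.
The difference is -26620 − (0) = -26620 cm⁻¹, so low-spin lies lower.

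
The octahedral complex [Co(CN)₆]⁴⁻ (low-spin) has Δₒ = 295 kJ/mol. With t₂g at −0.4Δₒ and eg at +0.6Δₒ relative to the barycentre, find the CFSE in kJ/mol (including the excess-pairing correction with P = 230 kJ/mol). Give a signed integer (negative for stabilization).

-301

Each CN⁻ contributes -1; 6 × (-1) = -6. With overall charge -4, Co is in the +2 oxidation state.
Group 9 minus oxidation state +2 gives a d⁷ configuration for Co²⁺.
Electron filling gives t₂g⁶ eg¹.
The orbital stabilization is -1.8Δₒ = -1.8 × 295 = -531 kJ/mol.
Relative to high-spin t₂g⁵ eg² (2 paired), the low-spin configuration has 1 additional pair, contributing +1 × 230 = +230 kJ/mol.
Net CFSE = -531 + 230 = -301 kJ/mol.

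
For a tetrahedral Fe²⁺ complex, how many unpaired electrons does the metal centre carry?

Fe sits in group 8; removing 2 electrons leaves Fe²⁺ with 8 − 2 = 6 d electrons.
Tetrahedral fields are weak (Δₜ ≈ 4/9 Δₒ), so electrons fill high-spin.
Configuration: e^3 t2^3, giving 4 unpaired electrons.

4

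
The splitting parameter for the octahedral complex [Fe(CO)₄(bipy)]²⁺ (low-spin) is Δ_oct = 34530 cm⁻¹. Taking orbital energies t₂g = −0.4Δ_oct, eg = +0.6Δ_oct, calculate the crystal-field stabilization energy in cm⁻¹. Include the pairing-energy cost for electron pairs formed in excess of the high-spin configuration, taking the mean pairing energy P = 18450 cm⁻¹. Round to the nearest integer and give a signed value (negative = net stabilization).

-45972

Ligand charges: 4×(+0) from CO and 1×(+0) from bipy sum to +0; with overall charge +2, Fe is +2.
Fe is in group 8, so Fe²⁺ is d⁶ (8 − 2 = 6).
The d⁶ electrons fill as t₂g⁶ eg⁰.
Orbital CFSE = 6(-0.4) + 0(0.6) = -2.4Δ_oct = -2.4 × 34530 = -82872 cm⁻¹.
High-spin d⁶ would be t₂g⁴ eg² with 1 pair; low-spin has 3, so 2 excess pairs cost +2P = +36900 cm⁻¹.
Combining: -82872 + 36900 = -45972 cm⁻¹.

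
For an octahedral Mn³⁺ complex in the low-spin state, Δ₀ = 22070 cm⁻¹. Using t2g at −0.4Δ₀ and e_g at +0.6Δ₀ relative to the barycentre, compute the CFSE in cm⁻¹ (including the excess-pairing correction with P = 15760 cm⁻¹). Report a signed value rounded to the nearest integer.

-19552

Mn is in group 7, so Mn³⁺ is d⁴ (7 − 3 = 4).
Configuration: t2g^4 e_g^0.
Orbital CFSE = 4(-0.4) + 0(0.6) = -1.6Δ₀ = -1.6 × 22070 = -35312 cm⁻¹.
Pairing penalty: 1 pair vs 0 in the high-spin reference → 1 extra × P = 15760 cm⁻¹.
Overall CFSE = -35312 + 15760 = -19552 cm⁻¹.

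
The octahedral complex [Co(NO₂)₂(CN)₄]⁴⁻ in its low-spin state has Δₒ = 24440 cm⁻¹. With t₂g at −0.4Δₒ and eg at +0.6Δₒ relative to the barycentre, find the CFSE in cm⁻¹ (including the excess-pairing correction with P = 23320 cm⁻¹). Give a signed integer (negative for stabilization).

-20672

Ligand charges: 2×(-1) from NO₂⁻ and 4×(-1) from CN⁻ sum to -6; with overall charge -4, Co is +2.
Co is in group 9, so Co²⁺ is d⁷ (9 − 2 = 7).
Electron filling gives t₂g⁶ eg¹.
CFSE(orbital) = 6×(-0.4Δₒ) + 1×(0.6Δₒ) = -1.8Δₒ; with Δₒ = 24440 cm⁻¹ that is -43992 cm⁻¹.
High-spin d⁷ would be t₂g⁵ eg² with 2 pairs; low-spin has 3, so 1 excess pair costs +1P = +23320 cm⁻¹.
Net CFSE = -43992 + 23320 = -20672 cm⁻¹.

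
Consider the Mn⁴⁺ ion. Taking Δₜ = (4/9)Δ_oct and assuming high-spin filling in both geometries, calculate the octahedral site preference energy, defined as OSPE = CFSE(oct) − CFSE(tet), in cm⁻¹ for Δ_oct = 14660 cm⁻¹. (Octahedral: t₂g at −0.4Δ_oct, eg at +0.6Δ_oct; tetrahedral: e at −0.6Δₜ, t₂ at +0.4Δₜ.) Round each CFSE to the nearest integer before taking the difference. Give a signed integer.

-12380

Group 7 minus oxidation state +4 gives a d³ configuration for Mn⁴⁺.
In an octahedral site d³ (HS) is t₂g³ eg⁰, giving CFSE(oct) = -1.2Δ_oct = -17592 cm⁻¹.
Tetrahedral: e² t₂¹, CFSE = 2(−0.6) + 1(+0.4) = -0.8Δₜ = -0.8 × (4/9) × 14660 = -5212 cm⁻¹.
OSPE = CFSE(oct) − CFSE(tet) = -17592 − (-5212) = -12380 cm⁻¹.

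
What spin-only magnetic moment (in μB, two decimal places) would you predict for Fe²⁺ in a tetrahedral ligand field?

4.90 μB

Group 8 minus oxidation state +2 gives a d⁶ configuration for Fe²⁺.
Tetrahedral fields are weak (Δₜ ≈ 4/9 Δₒ), so electrons fill high-spin.
Configuration: e^3 t2^3 → 4 unpaired electrons.
μ(spin-only) = √[4(4+2)] = √24 ≈ 4.90 μB.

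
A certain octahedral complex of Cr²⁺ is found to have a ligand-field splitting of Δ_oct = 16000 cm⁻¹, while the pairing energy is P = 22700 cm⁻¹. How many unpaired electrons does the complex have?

Cr²⁺: group 6, so d-count = 6 − 2 = 4.
Here Δ_oct < P (16000 < 22700), so the high-spin state is favoured.
Filling d⁴ accordingly: t₂g³ eg¹.
Unpaired electrons: 4.

4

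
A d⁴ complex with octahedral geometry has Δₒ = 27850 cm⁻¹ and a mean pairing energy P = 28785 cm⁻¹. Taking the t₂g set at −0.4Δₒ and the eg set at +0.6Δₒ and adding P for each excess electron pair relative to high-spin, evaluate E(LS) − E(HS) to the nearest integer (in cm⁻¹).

High-spin d⁴ fills as t₂g³ eg¹ with CFSE 3(−0.4) + 1(+0.6) = -0.6Δₒ = -16710 cm⁻¹.
For low-spin the configuration is t₂g⁴ eg⁰: orbital energy -1.6 × 27850 = -44560 cm⁻¹, and 1 additional pair relative to high-spin adds 28785 cm⁻¹, giving -15775 cm⁻¹.
The difference is -15775 − (-16710) = 935 cm⁻¹, so high-spin lies lower.

935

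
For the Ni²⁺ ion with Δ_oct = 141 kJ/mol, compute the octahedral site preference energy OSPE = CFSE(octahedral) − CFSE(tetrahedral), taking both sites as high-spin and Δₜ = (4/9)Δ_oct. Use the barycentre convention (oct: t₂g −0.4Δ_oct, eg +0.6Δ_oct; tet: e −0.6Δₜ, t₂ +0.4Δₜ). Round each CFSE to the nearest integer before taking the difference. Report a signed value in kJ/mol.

-119

Ni is in group 10, so Ni²⁺ is d⁸ (10 − 2 = 8).
Octahedral high-spin t2g^6 e_g^2: CFSE = -1.2 × 141 = -169 kJ/mol.
Tetrahedral: e^4 t2^4, CFSE = 4(−0.6) + 4(+0.4) = -0.8Δₜ = -0.8 × (4/9) × 141 = -50 kJ/mol.
Subtracting, OSPE = -169 − (-50) = -119 kJ/mol.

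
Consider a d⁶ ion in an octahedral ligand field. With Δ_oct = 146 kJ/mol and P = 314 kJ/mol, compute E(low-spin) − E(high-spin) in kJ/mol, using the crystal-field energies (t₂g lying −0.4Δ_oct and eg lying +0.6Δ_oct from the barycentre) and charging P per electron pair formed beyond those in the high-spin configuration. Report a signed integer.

High-spin d⁶ fills as t₂g⁴ eg² with CFSE 4(−0.4) + 2(+0.6) = -0.4Δ_oct = -58 kJ/mol.
For low-spin the configuration is t₂g⁶ eg⁰: orbital energy -2.4 × 146 = -350 kJ/mol, and 2 additional pairs relative to high-spin add 628 kJ/mol, giving 278 kJ/mol.
Thus E(LS) − E(HS) = 336 kJ/mol.

336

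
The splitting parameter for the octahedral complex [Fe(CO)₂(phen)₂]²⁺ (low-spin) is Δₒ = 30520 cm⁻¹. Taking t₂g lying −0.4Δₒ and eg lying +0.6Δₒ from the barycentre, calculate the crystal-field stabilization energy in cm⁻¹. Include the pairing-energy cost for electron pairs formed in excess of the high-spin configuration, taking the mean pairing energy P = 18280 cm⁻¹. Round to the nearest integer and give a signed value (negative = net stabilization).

Ligand charges: 2×(+0) from CO and 2×(+0) from phen sum to +0; with overall charge +2, Fe is +2.
Fe²⁺: group 8, so d-count = 8 − 2 = 6.
Electron filling gives t₂g⁶ eg⁰.
CFSE(orbital) = 6×(-0.4Δₒ) + 0×(0.6Δₒ) = -2.4Δₒ; with Δₒ = 30520 cm⁻¹ that is -73248 cm⁻¹.
Relative to high-spin t₂g⁴ eg² (1 paired), the low-spin configuration has 2 additional pairs, contributing +2 × 18280 = +36560 cm⁻¹.
Combining: -73248 + 36560 = -36688 cm⁻¹.

-36688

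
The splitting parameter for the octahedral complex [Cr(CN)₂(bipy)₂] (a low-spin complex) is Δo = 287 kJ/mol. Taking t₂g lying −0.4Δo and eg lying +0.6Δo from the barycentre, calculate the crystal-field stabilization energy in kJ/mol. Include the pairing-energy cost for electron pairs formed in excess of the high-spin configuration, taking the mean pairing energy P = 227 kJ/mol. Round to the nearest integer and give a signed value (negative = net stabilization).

Ligand charges: 2×(-1) from CN⁻ and 2×(+0) from bipy sum to -2; with overall charge +0, Cr is +2.
Cr is in group 6, so Cr²⁺ is d⁴ (6 − 2 = 4).
Electron filling gives t₂g⁴ eg⁰.
Orbital CFSE = 4(-0.4) + 0(0.6) = -1.6Δo = -1.6 × 287 = -459 kJ/mol.
High-spin d⁴ would be t₂g³ eg¹ with 0 pairs; low-spin has 1, so 1 excess pair costs +1P = +227 kJ/mol.
Net CFSE = -459 + 227 = -232 kJ/mol.

-232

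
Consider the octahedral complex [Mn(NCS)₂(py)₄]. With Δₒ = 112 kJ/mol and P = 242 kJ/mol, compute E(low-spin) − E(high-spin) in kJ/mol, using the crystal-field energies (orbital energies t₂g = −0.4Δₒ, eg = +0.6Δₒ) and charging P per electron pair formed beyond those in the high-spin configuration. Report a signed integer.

Ligand charges: 2×(-1) from NCS⁻ and 4×(+0) from py sum to -2; with overall charge +0, Mn is +2.
Group 7 minus oxidation state +2 gives a d⁵ configuration for Mn²⁺.
High-spin d⁵ fills as t₂g³ eg² with CFSE 3(−0.4) + 2(+0.6) = 0.0Δₒ = 0 kJ/mol.
For low-spin the configuration is t₂g⁵ eg⁰: orbital energy -2.0 × 112 = -224 kJ/mol, and 2 additional pairs relative to high-spin add 484 kJ/mol, giving 260 kJ/mol.
E(LS) − E(HS) = 260 − (0) = 260 kJ/mol.

260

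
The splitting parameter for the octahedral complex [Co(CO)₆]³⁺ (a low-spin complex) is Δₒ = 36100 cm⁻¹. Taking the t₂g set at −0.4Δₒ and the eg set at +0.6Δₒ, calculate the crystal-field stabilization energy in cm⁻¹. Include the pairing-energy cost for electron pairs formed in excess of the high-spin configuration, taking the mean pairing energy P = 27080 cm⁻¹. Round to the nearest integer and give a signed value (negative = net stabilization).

CO is neutral, so the +3 overall charge sits on Co: oxidation state +3.
Co is in group 9, so Co³⁺ is d⁶ (9 − 3 = 6).
Configuration: t₂g⁶ eg⁰.
Orbital CFSE = 6(-0.4) + 0(0.6) = -2.4Δₒ = -2.4 × 36100 = -86640 cm⁻¹.
High-spin d⁶ would be t₂g⁴ eg² with 1 pair; low-spin has 3, so 2 excess pairs cost +2P = +54160 cm⁻¹.
Combining: -86640 + 54160 = -32480 cm⁻¹.

-32480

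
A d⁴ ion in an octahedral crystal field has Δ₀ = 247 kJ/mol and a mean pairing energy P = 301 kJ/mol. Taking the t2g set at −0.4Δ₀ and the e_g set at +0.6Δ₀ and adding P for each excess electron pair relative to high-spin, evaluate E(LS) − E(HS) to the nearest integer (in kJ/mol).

54

High-spin: t2g^3 e_g^1, CFSE = -0.6Δ₀ = -148 kJ/mol.
For low-spin the configuration is t2g^4 e_g^0: orbital energy -1.6 × 247 = -395 kJ/mol, and 1 additional pair relative to high-spin adds 301 kJ/mol, giving -94 kJ/mol.
E(LS) − E(HS) = -94 − (-148) = 54 kJ/mol.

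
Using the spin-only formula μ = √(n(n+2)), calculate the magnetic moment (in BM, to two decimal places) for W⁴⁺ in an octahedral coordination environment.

W sits in group 6; removing 4 electrons leaves W⁴⁺ with 6 − 4 = 2 d electrons.
Configuration: t₂g² eg⁰ → 2 unpaired electrons.
μ(spin-only) = √[2(2+2)] = √8 ≈ 2.83 BM.

2.83 BM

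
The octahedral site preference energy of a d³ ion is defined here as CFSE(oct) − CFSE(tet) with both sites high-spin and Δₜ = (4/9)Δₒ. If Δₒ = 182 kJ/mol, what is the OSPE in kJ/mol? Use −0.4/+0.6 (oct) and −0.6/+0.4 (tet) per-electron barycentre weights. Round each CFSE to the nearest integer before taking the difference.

-153

Octahedral (high-spin): t₂g³ eg⁰, CFSE = 3(−0.4) + 0(+0.6) = -1.2Δₒ = -1.2 × 182 = -218 kJ/mol.
Tetrahedral e² t₂¹ gives -0.8Δₜ = -0.8 × (4/9) × 182 = -65 kJ/mol.
Subtracting, OSPE = -218 − (-65) = -153 kJ/mol.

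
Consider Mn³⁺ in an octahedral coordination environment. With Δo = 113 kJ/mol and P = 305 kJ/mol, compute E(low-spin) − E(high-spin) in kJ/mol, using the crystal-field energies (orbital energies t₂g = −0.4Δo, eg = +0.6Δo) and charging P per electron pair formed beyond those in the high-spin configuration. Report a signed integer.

192

Group 7 minus oxidation state +3 gives a d⁴ configuration for Mn³⁺.
High-spin: t₂g³ eg¹, CFSE = -0.6Δo = -68 kJ/mol.
For low-spin the configuration is t₂g⁴ eg⁰: orbital energy -1.6 × 113 = -181 kJ/mol, and 1 additional pair relative to high-spin adds 305 kJ/mol, giving 124 kJ/mol.
E(LS) − E(HS) = 124 − (-68) = 192 kJ/mol.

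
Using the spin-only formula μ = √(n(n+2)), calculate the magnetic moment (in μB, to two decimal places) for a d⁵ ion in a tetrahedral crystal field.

Tetrahedral fields are weak (Δₜ ≈ 4/9 Δₒ), so electrons fill high-spin.
Configuration: e² t₂³ → 5 unpaired electrons.
μ(spin-only) = √[5(5+2)] = √35 ≈ 5.92 μB.

5.92 μB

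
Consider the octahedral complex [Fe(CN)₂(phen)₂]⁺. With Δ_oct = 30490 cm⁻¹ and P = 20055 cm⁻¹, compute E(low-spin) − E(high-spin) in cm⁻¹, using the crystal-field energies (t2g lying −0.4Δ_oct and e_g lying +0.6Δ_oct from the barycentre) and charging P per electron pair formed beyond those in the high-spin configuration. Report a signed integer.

-20870

Ligand charges: 2×(-1) from CN⁻ and 2×(+0) from phen sum to -2; with overall charge +1, Fe is +3.
Fe sits in group 8; removing 3 electrons leaves Fe³⁺ with 8 − 3 = 5 d electrons.
High-spin d⁵ fills as t2g^3 e_g^2 with CFSE 3(−0.4) + 2(+0.6) = 0.0Δ_oct = 0 cm⁻¹.
For low-spin the configuration is t2g^5 e_g^0: orbital energy -2.0 × 30490 = -60980 cm⁻¹, and 2 additional pairs relative to high-spin add 40110 cm⁻¹, giving -20870 cm⁻¹.
The difference is -20870 − (0) = -20870 cm⁻¹, so low-spin lies lower.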